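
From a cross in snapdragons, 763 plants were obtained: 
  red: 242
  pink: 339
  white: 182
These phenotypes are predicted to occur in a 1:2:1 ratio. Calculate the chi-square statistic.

18.906

Total ratio parts = 4. Expected numbers out of 763:
  red: 763 × 1/4 = 190.75
  pink: 763 × 2/4 = 381.5
  white: 763 × 1/4 = 190.75
χ² = Σ (O − E)² / E
  red: (242 − 190.75)² / 190.75 = 13.7697
  pink: (339 − 381.5)² / 381.5 = 4.7346
  white: (182 − 190.75)² / 190.75 = 0.4014
χ² = 13.7697 + 4.7346 + 0.4014 = 18.9057 ≈ 18.906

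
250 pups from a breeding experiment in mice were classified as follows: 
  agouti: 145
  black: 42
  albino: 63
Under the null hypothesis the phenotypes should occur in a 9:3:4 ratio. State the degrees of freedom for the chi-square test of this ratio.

2

A goodness-of-fit test with 3 phenotype classes has df = 3 − 1 = 2.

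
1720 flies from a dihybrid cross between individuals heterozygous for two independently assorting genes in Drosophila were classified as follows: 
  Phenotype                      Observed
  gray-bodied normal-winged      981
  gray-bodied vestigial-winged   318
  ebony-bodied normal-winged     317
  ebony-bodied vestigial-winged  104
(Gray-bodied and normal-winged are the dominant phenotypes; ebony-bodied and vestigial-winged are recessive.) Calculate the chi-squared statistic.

A dihybrid F₂ with independent assortment and complete dominance at both loci gives a 9:3:3:1 phenotypic ratio.
Under the 9:3:3:1 hypothesis (Σ ratio = 16, N = 1720):
  gray-bodied normal-winged: 1720 × 9/16 = 967.5
  gray-bodied vestigial-winged: 1720 × 3/16 = 322.5
  ebony-bodied normal-winged: 1720 × 3/16 = 322.5
  ebony-bodied vestigial-winged: 1720 × 1/16 = 107.5
χ² = Σ (O − E)² / E
  gray-bodied normal-winged: (981 − 967.5)² / 967.5 = 0.1884
  gray-bodied vestigial-winged: (318 − 322.5)² / 322.5 = 0.0628
  ebony-bodied normal-winged: (317 − 322.5)² / 322.5 = 0.0938
  ebony-bodied vestigial-winged: (104 − 107.5)² / 107.5 = 0.1140
χ² = 0.1884 + 0.0628 + 0.0938 + 0.1140 = 0.459

0.459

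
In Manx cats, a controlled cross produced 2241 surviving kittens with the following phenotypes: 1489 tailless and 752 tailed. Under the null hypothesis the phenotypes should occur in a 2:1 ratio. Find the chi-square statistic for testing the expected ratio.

The 2:1 ratio has 3 parts, so with N = 2241 the expected counts are:
  tailless: 2241 × 2/3 = 1494
  tailed: 2241 × 1/3 = 747
χ² = Σ (O − E)² / E
  tailless: (1489 − 1494)² / 1494 = 0.0167
  tailed: (752 − 747)² / 747 = 0.0335
χ² = 0.0167 + 0.0335 = 0.0502 ≈ 0.050

0.050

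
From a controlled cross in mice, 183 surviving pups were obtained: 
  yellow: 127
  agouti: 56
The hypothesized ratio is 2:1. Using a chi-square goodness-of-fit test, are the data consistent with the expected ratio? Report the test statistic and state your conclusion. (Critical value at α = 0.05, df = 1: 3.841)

Total ratio parts = 3. Expected numbers out of 183:
  yellow: 183 × 2/3 = 122
  agouti: 183 × 1/3 = 61
χ² = Σ (O − E)² / E
  yellow: (127 − 122)² / 122 = 0.2049
  agouti: (56 − 61)² / 61 = 0.4098
χ² = 0.2049 + 0.4098 = 0.6147 ≈ 0.615
Degrees of freedom = 2 − 1 = 1; critical value at α = 0.05 is 3.841.
Since 0.615 < 3.841, we fail to reject the null hypothesis — the data are consistent with the 2:1 ratio.

0.615; consistent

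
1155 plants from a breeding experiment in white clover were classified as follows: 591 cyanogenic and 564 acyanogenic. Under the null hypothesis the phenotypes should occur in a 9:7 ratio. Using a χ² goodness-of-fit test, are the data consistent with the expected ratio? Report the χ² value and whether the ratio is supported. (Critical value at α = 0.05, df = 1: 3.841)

12.117; not consistent

Expected counts for N = 1155 under a 9:7 ratio (total parts = 16):
  cyanogenic: 1155 × 9/16 = 649.6875
  acyanogenic: 1155 × 7/16 = 505.3125
χ² = Σ (O − E)² / E
  cyanogenic: (591 − 649.6875)² / 649.6875 = 5.3014
  acyanogenic: (564 − 505.3125)² / 505.3125 = 6.8160
χ² = 5.3014 + 6.8160 = 12.1174 ≈ 12.117
Degrees of freedom = 2 − 1 = 1; critical value at α = 0.05 is 3.841.
Since 12.117 > 3.841, we reject the null hypothesis — the data do not fit the 9:7 ratio.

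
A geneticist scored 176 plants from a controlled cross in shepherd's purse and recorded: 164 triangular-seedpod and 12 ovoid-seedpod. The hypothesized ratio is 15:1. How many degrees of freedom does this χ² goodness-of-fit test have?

A goodness-of-fit test with 2 phenotype classes has df = 2 − 1 = 1.

1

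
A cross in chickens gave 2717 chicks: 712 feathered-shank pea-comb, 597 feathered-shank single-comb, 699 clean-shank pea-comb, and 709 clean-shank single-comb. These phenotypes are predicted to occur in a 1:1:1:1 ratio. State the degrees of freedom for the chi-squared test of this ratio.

A goodness-of-fit test with 4 phenotype classes has df = 4 − 1 = 3.

3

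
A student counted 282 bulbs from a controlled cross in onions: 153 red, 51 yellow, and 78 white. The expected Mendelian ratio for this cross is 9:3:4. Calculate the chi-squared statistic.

Under the 9:3:4 hypothesis (Σ ratio = 16, N = 282):
  red: 282 × 9/16 = 158.625
  yellow: 282 × 3/16 = 52.875
  white: 282 × 4/16 = 70.5
χ² = Σ (O − E)² / E
  red: (153 − 158.625)² / 158.625 = 0.1995
  yellow: (51 − 52.875)² / 52.875 = 0.0665
  white: (78 − 70.5)² / 70.5 = 0.7979
χ² = 0.1995 + 0.0665 + 0.7979 = 1.0639 ≈ 1.064

1.064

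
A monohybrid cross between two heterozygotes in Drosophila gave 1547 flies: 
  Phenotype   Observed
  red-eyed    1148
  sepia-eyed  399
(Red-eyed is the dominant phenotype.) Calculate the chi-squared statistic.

0.517

For a monohybrid cross between heterozygotes with complete dominance, the expected phenotypic ratio is 3:1.
Under the 3:1 hypothesis (Σ ratio = 4, N = 1547):
  red-eyed: 1547 × 3/4 = 1160.25
  sepia-eyed: 1547 × 1/4 = 386.75
χ² = Σ (O − E)² / E
  red-eyed: (1148 − 1160.25)² / 1160.25 = 0.1293
  sepia-eyed: (399 − 386.75)² / 386.75 = 0.3880
χ² = 0.1293 + 0.3880 = 0.5173 ≈ 0.517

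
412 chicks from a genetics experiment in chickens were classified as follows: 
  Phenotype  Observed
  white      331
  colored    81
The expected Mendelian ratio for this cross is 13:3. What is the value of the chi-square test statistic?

0.224

Under the 13:3 hypothesis (Σ ratio = 16, N = 412):
  white: 412 × 13/16 = 334.75
  colored: 412 × 3/16 = 77.25
χ² = Σ (O − E)² / E
  white: (331 − 334.75)² / 334.75 = 0.0420
  colored: (81 − 77.25)² / 77.25 = 0.1820
χ² = 0.0420 + 0.1820 = 0.224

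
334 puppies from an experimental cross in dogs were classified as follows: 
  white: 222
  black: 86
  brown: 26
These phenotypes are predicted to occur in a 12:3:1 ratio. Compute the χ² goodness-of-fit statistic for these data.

Total ratio parts = 16. Expected numbers out of 334:
  white: 334 × 12/16 = 250.5
  black: 334 × 3/16 = 62.625
  brown: 334 × 1/16 = 20.875
χ² = Σ (O − E)² / E
  white: (222 − 250.5)² / 250.5 = 3.2425
  black: (86 − 62.625)² / 62.625 = 8.7248
  brown: (26 − 20.875)² / 20.875 = 1.2582
χ² = 3.2425 + 8.7248 + 1.2582 = 13.2255 ≈ 13.226

13.226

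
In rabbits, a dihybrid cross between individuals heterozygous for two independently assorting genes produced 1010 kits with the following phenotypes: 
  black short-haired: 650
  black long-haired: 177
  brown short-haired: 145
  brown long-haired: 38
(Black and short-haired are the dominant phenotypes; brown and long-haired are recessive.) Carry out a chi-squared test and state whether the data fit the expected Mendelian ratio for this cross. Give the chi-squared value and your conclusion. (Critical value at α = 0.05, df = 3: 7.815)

A dihybrid F₂ with independent assortment and complete dominance at both loci gives a 9:3:3:1 phenotypic ratio.
Total ratio parts = 16. Expected numbers out of 1010:
  black short-haired: 1010 × 9/16 = 568.125
  black long-haired: 1010 × 3/16 = 189.375
  brown short-haired: 1010 × 3/16 = 189.375
  brown long-haired: 1010 × 1/16 = 63.125
χ² = Σ (O − E)² / E
  black short-haired: (650 − 568.125)² / 568.125 = 11.7994
  black long-haired: (177 − 189.375)² / 189.375 = 0.8087
  brown short-haired: (145 − 189.375)² / 189.375 = 10.3981
  brown long-haired: (38 − 63.125)² / 63.125 = 10.0002
χ² = 11.7994 + 0.8087 + 10.3981 + 10.0002 = 33.0064 ≈ 33.006
Degrees of freedom = 4 − 1 = 3; critical value at α = 0.05 is 7.815.
Since 33.006 > 7.815, we reject the null hypothesis — the data do not fit the 9:3:3:1 ratio.

33.006; not consistent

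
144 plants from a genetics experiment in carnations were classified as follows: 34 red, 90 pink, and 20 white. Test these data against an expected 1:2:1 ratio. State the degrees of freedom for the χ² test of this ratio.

A goodness-of-fit test with 3 phenotype classes has df = 3 − 1 = 2.

2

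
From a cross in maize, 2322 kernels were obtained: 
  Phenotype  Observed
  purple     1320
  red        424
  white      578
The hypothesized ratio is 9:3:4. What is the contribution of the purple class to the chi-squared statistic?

0.147

Total ratio parts = 16. Expected numbers out of 2322:
  purple: 2322 × 9/16 = 1306.125
  red: 2322 × 3/16 = 435.375
  white: 2322 × 4/16 = 580.5
Contribution of purple: (1320 − 1306.125)² / 1306.125 = 0.1474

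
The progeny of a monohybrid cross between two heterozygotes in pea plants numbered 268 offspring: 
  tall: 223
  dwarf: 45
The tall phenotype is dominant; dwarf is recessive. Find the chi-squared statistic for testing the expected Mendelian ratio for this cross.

For a monohybrid cross between heterozygotes with complete dominance, the expected phenotypic ratio is 3:1.
Expected counts for N = 268 under a 3:1 ratio (total parts = 4):
  tall: 268 × 3/4 = 201
  dwarf: 268 × 1/4 = 67
χ² = Σ (O − E)² / E
  tall: (223 − 201)² / 201 = 2.4080
  dwarf: (45 − 67)² / 67 = 7.2239
χ² = 2.4080 + 7.2239 = 9.6319 ≈ 9.632

9.632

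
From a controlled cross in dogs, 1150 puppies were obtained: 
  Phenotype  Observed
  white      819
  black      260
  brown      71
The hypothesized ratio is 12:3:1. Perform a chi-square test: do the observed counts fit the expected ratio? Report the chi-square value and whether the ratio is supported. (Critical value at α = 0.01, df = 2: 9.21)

11.337; not consistent

Total ratio parts = 16. Expected numbers out of 1150:
  white: 1150 × 12/16 = 862.5
  black: 1150 × 3/16 = 215.625
  brown: 1150 × 1/16 = 71.875
χ² = Σ (O − E)² / E
  white: (819 − 862.5)² / 862.5 = 2.1939
  black: (260 − 215.625)² / 215.625 = 9.1322
  brown: (71 − 71.875)² / 71.875 = 0.0107
χ² = 2.1939 + 9.1322 + 0.0107 = 11.3368 ≈ 11.337
Degrees of freedom = 3 − 1 = 2; critical value at α = 0.01 is 9.21.
Since 11.337 > 9.21, we reject the null hypothesis — the data do not fit the 12:3:1 ratio.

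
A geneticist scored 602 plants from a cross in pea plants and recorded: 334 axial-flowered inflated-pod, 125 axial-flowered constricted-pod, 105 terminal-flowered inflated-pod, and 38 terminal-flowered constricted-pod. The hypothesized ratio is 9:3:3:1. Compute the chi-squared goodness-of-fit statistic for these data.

Under the 9:3:3:1 hypothesis (Σ ratio = 16, N = 602):
  axial-flowered inflated-pod: 602 × 9/16 = 338.625
  axial-flowered constricted-pod: 602 × 3/16 = 112.875
  terminal-flowered inflated-pod: 602 × 3/16 = 112.875
  terminal-flowered constricted-pod: 602 × 1/16 = 37.625
χ² = Σ (O − E)² / E
  axial-flowered inflated-pod: (334 − 338.625)² / 338.625 = 0.0632
  axial-flowered constricted-pod: (125 − 112.875)² / 112.875 = 1.3025
  terminal-flowered inflated-pod: (105 − 112.875)² / 112.875 = 0.5494
  terminal-flowered constricted-pod: (38 − 37.625)² / 37.625 = 0.0037
χ² = 0.0632 + 1.3025 + 0.5494 + 0.0037 = 1.9188 ≈ 1.919

1.919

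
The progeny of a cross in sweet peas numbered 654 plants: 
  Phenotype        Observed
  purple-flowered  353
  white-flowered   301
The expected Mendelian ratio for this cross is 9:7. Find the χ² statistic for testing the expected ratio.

1.375

Total ratio parts = 16. Expected numbers out of 654:
  purple-flowered: 654 × 9/16 = 367.875
  white-flowered: 654 × 7/16 = 286.125
χ² = Σ (O − E)² / E
  purple-flowered: (353 − 367.875)² / 367.875 = 0.6015
  white-flowered: (301 − 286.125)² / 286.125 = 0.7733
χ² = 0.6015 + 0.7733 = 1.3748 ≈ 1.375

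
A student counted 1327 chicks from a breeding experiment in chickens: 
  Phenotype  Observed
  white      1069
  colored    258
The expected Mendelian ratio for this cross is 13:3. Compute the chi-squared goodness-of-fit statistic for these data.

0.418

Expected counts for N = 1327 under a 13:3 ratio (total parts = 16):
  white: 1327 × 13/16 = 1078.1875
  colored: 1327 × 3/16 = 248.8125
χ² = Σ (O − E)² / E
  white: (1069 − 1078.1875)² / 1078.1875 = 0.0783
  colored: (258 − 248.8125)² / 248.8125 = 0.3393
χ² = 0.0783 + 0.3393 = 0.4176 ≈ 0.418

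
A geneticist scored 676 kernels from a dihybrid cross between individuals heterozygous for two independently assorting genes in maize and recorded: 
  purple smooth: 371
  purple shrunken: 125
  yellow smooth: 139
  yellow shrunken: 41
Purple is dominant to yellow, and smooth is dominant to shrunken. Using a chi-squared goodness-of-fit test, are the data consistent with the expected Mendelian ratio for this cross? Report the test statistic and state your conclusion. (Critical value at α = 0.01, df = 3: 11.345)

A dihybrid F₂ with independent assortment and complete dominance at both loci gives a 9:3:3:1 phenotypic ratio.
Total ratio parts = 16. Expected numbers out of 676:
  purple smooth: 676 × 9/16 = 380.25
  purple shrunken: 676 × 3/16 = 126.75
  yellow smooth: 676 × 3/16 = 126.75
  yellow shrunken: 676 × 1/16 = 42.25
χ² = Σ (O − E)² / E
  purple smooth: (371 − 380.25)² / 380.25 = 0.2250
  purple shrunken: (125 − 126.75)² / 126.75 = 0.0242
  yellow smooth: (139 − 126.75)² / 126.75 = 1.1839
  yellow shrunken: (41 − 42.25)² / 42.25 = 0.0370
χ² = 0.2250 + 0.0242 + 1.1839 + 0.0370 = 1.4701 ≈ 1.470
Degrees of freedom = 4 − 1 = 3; critical value at α = 0.01 is 11.345.
Since 1.470 < 11.345, we fail to reject the null hypothesis — the data are consistent with the 9:3:3:1 ratio.

1.470; consistent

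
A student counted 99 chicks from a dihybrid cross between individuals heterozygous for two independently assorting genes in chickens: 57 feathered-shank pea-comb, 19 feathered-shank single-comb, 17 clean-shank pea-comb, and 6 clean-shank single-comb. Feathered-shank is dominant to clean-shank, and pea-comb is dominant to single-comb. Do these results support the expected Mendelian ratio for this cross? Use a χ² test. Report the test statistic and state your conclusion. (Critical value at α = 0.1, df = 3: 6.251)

A dihybrid F₂ with independent assortment and complete dominance at both loci gives a 9:3:3:1 phenotypic ratio.
Expected counts for N = 99 under a 9:3:3:1 ratio (total parts = 16):
  feathered-shank pea-comb: 99 × 9/16 = 55.6875
  feathered-shank single-comb: 99 × 3/16 = 18.5625
  clean-shank pea-comb: 99 × 3/16 = 18.5625
  clean-shank single-comb: 99 × 1/16 = 6.1875
χ² = Σ (O − E)² / E
  feathered-shank pea-comb: (57 − 55.6875)² / 55.6875 = 0.0309
  feathered-shank single-comb: (19 − 18.5625)² / 18.5625 = 0.0103
  clean-shank pea-comb: (17 − 18.5625)² / 18.5625 = 0.1315
  clean-shank single-comb: (6 − 6.1875)² / 6.1875 = 0.0057
χ² = 0.0309 + 0.0103 + 0.1315 + 0.0057 = 0.1784 ≈ 0.178
Degrees of freedom = 4 − 1 = 3; critical value at α = 0.1 is 6.251.
Since 0.178 < 6.251, we fail to reject the null hypothesis — the data are consistent with the 9:3:3:1 ratio.

0.178; consistent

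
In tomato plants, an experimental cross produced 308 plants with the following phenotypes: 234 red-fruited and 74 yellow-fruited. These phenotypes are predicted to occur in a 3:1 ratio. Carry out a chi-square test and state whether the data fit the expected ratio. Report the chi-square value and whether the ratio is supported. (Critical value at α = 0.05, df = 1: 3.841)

0.156; consistent

Expected counts for N = 308 under a 3:1 ratio (total parts = 4):
  red-fruited: 308 × 3/4 = 231
  yellow-fruited: 308 × 1/4 = 77
χ² = Σ (O − E)² / E
  red-fruited: (234 − 231)² / 231 = 0.0390
  yellow-fruited: (74 − 77)² / 77 = 0.1169
χ² = 0.0390 + 0.1169 = 0.1559 ≈ 0.156
Degrees of freedom = 2 − 1 = 1; critical value at α = 0.05 is 3.841.
Since 0.156 < 3.841, we fail to reject the null hypothesis — the data are consistent with the 3:1 ratio.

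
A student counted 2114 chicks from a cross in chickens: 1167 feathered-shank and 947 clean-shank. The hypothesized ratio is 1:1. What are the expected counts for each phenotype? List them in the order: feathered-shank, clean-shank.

1057, 1057

Expected counts for N = 2114 under a 1:1 ratio (total parts = 2):
  feathered-shank: 2114 × 1/2 = 1057
  clean-shank: 2114 × 1/2 = 1057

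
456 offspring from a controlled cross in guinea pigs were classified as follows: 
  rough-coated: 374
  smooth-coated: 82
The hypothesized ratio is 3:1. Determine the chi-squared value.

The 3:1 ratio has 4 parts, so with N = 456 the expected counts are:
  rough-coated: 456 × 3/4 = 342
  smooth-coated: 456 × 1/4 = 114
χ² = Σ (O − E)² / E
  rough-coated: (374 − 342)² / 342 = 2.9942
  smooth-coated: (82 − 114)² / 114 = 8.9825
χ² = 2.9942 + 8.9825 = 11.9767 ≈ 11.977

11.977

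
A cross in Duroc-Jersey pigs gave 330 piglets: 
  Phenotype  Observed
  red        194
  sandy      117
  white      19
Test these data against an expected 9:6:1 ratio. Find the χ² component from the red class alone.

Expected counts for N = 330 under a 9:6:1 ratio (total parts = 16):
  red: 330 × 9/16 = 185.625
  sandy: 330 × 6/16 = 123.75
  white: 330 × 1/16 = 20.625
Contribution of red: (194 − 185.625)² / 185.625 = 0.3779

0.378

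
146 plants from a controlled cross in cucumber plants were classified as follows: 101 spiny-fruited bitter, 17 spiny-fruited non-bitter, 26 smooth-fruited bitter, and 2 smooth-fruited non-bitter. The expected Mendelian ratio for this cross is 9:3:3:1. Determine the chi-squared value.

The 9:3:3:1 ratio has 16 parts, so with N = 146 the expected counts are:
  spiny-fruited bitter: 146 × 9/16 = 82.125
  spiny-fruited non-bitter: 146 × 3/16 = 27.375
  smooth-fruited bitter: 146 × 3/16 = 27.375
  smooth-fruited non-bitter: 146 × 1/16 = 9.125
χ² = Σ (O − E)² / E
  spiny-fruited bitter: (101 − 82.125)² / 82.125 = 4.3381
  spiny-fruited non-bitter: (17 − 27.375)² / 27.375 = 3.9321
  smooth-fruited bitter: (26 − 27.375)² / 27.375 = 0.0691
  smooth-fruited non-bitter: (2 − 9.125)² / 9.125 = 5.5634
χ² = 4.3381 + 3.9321 + 0.0691 + 5.5634 = 13.9027 ≈ 13.903

13.903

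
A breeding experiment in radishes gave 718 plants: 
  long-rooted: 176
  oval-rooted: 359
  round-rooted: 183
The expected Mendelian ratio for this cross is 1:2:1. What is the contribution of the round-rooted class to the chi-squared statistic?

0.068

Under the 1:2:1 hypothesis (Σ ratio = 4, N = 718):
  long-rooted: 718 × 1/4 = 179.5
  oval-rooted: 718 × 2/4 = 359
  round-rooted: 718 × 1/4 = 179.5
Contribution of round-rooted: (183 − 179.5)² / 179.5 = 0.0682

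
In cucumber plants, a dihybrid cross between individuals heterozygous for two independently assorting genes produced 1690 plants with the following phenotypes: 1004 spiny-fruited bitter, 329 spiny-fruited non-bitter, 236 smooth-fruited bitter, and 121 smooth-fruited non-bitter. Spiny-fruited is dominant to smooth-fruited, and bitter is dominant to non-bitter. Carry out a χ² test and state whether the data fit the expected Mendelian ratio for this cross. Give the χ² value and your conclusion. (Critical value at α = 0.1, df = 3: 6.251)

A dihybrid F₂ with independent assortment and complete dominance at both loci gives a 9:3:3:1 phenotypic ratio.
The 9:3:3:1 ratio has 16 parts, so with N = 1690 the expected counts are:
  spiny-fruited bitter: 1690 × 9/16 = 950.625
  spiny-fruited non-bitter: 1690 × 3/16 = 316.875
  smooth-fruited bitter: 1690 × 3/16 = 316.875
  smooth-fruited non-bitter: 1690 × 1/16 = 105.625
χ² = Σ (O − E)² / E
  spiny-fruited bitter: (1004 − 950.625)² / 950.625 = 2.9969
  spiny-fruited non-bitter: (329 − 316.875)² / 316.875 = 0.4640
  smooth-fruited bitter: (236 − 316.875)² / 316.875 = 20.6415
  smooth-fruited non-bitter: (121 − 105.625)² / 105.625 = 2.2380
χ² = 2.9969 + 0.4640 + 20.6415 + 2.2380 = 26.3404 ≈ 26.340
Degrees of freedom = 4 − 1 = 3; critical value at α = 0.1 is 6.251.
Since 26.340 > 6.251, we reject the null hypothesis — the data do not fit the 9:3:3:1 ratio.

26.340; not consistent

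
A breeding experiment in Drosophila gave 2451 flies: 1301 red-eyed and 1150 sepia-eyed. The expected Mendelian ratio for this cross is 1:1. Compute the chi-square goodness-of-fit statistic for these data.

The 1:1 ratio has 2 parts, so with N = 2451 the expected counts are:
  red-eyed: 2451 × 1/2 = 1225.5
  sepia-eyed: 2451 × 1/2 = 1225.5
χ² = Σ (O − E)² / E
  red-eyed: (1301 − 1225.5)² / 1225.5 = 4.6514
  sepia-eyed: (1150 − 1225.5)² / 1225.5 = 4.6514
χ² = 4.6514 + 4.6514 = 9.3028 ≈ 9.303

9.303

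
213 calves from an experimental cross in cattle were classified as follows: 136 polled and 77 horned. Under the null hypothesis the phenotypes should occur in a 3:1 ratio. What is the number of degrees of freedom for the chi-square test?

1

A goodness-of-fit test with 2 phenotype classes has df = 2 − 1 = 1.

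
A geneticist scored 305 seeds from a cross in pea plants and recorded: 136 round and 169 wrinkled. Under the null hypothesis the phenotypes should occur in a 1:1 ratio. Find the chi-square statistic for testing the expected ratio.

3.570

Under the 1:1 hypothesis (Σ ratio = 2, N = 305):
  round: 305 × 1/2 = 152.5
  wrinkled: 305 × 1/2 = 152.5
χ² = Σ (O − E)² / E
  round: (136 − 152.5)² / 152.5 = 1.7852
  wrinkled: (169 − 152.5)² / 152.5 = 1.7852
χ² = 1.7852 + 1.7852 = 3.5704 ≈ 3.570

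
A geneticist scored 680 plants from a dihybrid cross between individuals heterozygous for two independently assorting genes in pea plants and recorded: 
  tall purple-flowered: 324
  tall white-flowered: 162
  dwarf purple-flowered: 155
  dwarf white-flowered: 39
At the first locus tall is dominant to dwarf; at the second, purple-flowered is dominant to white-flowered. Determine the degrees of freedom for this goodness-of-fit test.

A dihybrid F₂ with independent assortment and complete dominance at both loci gives a 9:3:3:1 phenotypic ratio.
A goodness-of-fit test with 4 phenotype classes has df = 4 − 1 = 3.

3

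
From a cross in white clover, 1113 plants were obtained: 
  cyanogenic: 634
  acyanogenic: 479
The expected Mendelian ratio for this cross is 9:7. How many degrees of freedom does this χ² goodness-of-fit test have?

1

A goodness-of-fit test with 2 phenotype classes has df = 2 − 1 = 1.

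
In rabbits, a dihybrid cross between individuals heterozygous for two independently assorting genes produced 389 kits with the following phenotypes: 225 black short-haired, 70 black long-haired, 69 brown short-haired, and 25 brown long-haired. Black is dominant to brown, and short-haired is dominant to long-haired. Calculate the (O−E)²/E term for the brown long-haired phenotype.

0.019

A dihybrid F₂ with independent assortment and complete dominance at both loci gives a 9:3:3:1 phenotypic ratio.
Under the 9:3:3:1 hypothesis (Σ ratio = 16, N = 389):
  black short-haired: 389 × 9/16 = 218.8125
  black long-haired: 389 × 3/16 = 72.9375
  brown short-haired: 389 × 3/16 = 72.9375
  brown long-haired: 389 × 1/16 = 24.3125
Contribution of brown long-haired: (25 − 24.3125)² / 24.3125 = 0.0194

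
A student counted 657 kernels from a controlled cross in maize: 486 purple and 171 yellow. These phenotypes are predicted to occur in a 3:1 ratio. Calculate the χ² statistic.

Expected counts for N = 657 under a 3:1 ratio (total parts = 4):
  purple: 657 × 3/4 = 492.75
  yellow: 657 × 1/4 = 164.25
χ² = Σ (O − E)² / E
  purple: (486 − 492.75)² / 492.75 = 0.0925
  yellow: (171 − 164.25)² / 164.25 = 0.2774
χ² = 0.0925 + 0.2774 = 0.3699 ≈ 0.370

0.370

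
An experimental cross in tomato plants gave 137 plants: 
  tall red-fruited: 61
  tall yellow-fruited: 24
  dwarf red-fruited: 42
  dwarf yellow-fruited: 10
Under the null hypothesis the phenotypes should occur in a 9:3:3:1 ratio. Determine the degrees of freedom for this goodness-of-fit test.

3

A goodness-of-fit test with 4 phenotype classes has df = 4 − 1 = 3.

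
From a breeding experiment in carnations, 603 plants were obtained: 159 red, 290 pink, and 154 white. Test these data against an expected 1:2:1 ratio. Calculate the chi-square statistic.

0.960

Expected counts for N = 603 under a 1:2:1 ratio (total parts = 4):
  red: 603 × 1/4 = 150.75
  pink: 603 × 2/4 = 301.5
  white: 603 × 1/4 = 150.75
χ² = Σ (O − E)² / E
  red: (159 − 150.75)² / 150.75 = 0.4515
  pink: (290 − 301.5)² / 301.5 = 0.4386
  white: (154 − 150.75)² / 150.75 = 0.0701
χ² = 0.4515 + 0.4386 + 0.0701 = 0.9602 ≈ 0.960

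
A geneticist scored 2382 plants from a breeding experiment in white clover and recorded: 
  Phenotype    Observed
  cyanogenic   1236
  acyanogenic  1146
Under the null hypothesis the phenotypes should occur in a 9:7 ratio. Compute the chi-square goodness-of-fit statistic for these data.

18.407

Expected counts for N = 2382 under a 9:7 ratio (total parts = 16):
  cyanogenic: 2382 × 9/16 = 1339.875
  acyanogenic: 2382 × 7/16 = 1042.125
χ² = Σ (O − E)² / E
  cyanogenic: (1236 − 1339.875)² / 1339.875 = 8.0530
  acyanogenic: (1146 − 1042.125)² / 1042.125 = 10.3539
χ² = 8.0530 + 10.3539 = 18.4069 ≈ 18.407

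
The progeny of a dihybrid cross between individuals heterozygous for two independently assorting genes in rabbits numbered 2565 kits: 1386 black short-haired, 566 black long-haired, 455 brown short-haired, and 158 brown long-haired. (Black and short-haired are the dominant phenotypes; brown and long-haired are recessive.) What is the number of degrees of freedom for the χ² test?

A dihybrid F₂ with independent assortment and complete dominance at both loci gives a 9:3:3:1 phenotypic ratio.
A goodness-of-fit test with 4 phenotype classes has df = 4 − 1 = 3.

3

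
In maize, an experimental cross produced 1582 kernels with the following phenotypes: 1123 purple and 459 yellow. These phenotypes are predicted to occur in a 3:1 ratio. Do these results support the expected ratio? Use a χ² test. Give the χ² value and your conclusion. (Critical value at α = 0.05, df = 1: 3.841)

13.594; not consistent

Total ratio parts = 4. Expected numbers out of 1582:
  purple: 1582 × 3/4 = 1186.5
  yellow: 1582 × 1/4 = 395.5
χ² = Σ (O − E)² / E
  purple: (1123 − 1186.5)² / 1186.5 = 3.3984
  yellow: (459 − 395.5)² / 395.5 = 10.1953
χ² = 3.3984 + 10.1953 = 13.5937 ≈ 13.594
Degrees of freedom = 2 − 1 = 1; critical value at α = 0.05 is 3.841.
Since 13.594 > 3.841, we reject the null hypothesis — the data do not fit the 3:1 ratio.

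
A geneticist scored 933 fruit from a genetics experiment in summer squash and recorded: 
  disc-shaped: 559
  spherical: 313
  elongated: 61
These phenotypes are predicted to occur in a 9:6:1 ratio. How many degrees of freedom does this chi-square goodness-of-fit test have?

A goodness-of-fit test with 3 phenotype classes has df = 3 − 1 = 2.

2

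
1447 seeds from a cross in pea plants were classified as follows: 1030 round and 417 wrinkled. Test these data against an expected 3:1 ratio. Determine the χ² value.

Expected counts for N = 1447 under a 3:1 ratio (total parts = 4):
  round: 1447 × 3/4 = 1085.25
  wrinkled: 1447 × 1/4 = 361.75
χ² = Σ (O − E)² / E
  round: (1030 − 1085.25)² / 1085.25 = 2.8128
  wrinkled: (417 − 361.75)² / 361.75 = 8.4383
χ² = 2.8128 + 8.4383 = 11.2511 ≈ 11.251

11.251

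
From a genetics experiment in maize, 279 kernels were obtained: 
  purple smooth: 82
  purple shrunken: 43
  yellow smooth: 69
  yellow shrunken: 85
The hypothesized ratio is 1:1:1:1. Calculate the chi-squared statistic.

Expected counts for N = 279 under a 1:1:1:1 ratio (total parts = 4):
  purple smooth: 279 × 1/4 = 69.75
  purple shrunken: 279 × 1/4 = 69.75
  yellow smooth: 279 × 1/4 = 69.75
  yellow shrunken: 279 × 1/4 = 69.75
χ² = Σ (O − E)² / E
  purple smooth: (82 − 69.75)² / 69.75 = 2.1514
  purple shrunken: (43 − 69.75)² / 69.75 = 10.2590
  yellow smooth: (69 − 69.75)² / 69.75 = 0.0081
  yellow shrunken: (85 − 69.75)² / 69.75 = 3.3342
χ² = 2.1514 + 10.2590 + 0.0081 + 3.3342 = 15.7527 ≈ 15.753

15.753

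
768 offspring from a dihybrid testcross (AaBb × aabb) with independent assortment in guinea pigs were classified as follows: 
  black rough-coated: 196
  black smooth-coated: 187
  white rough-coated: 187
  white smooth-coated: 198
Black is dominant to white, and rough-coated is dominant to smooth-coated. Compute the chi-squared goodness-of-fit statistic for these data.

A dihybrid testcross with independent assortment gives a 1:1:1:1 ratio.
Expected counts for N = 768 under a 1:1:1:1 ratio (total parts = 4):
  black rough-coated: 768 × 1/4 = 192
  black smooth-coated: 768 × 1/4 = 192
  white rough-coated: 768 × 1/4 = 192
  white smooth-coated: 768 × 1/4 = 192
χ² = Σ (O − E)² / E
  black rough-coated: (196 − 192)² / 192 = 0.0833
  black smooth-coated: (187 − 192)² / 192 = 0.1302
  white rough-coated: (187 − 192)² / 192 = 0.1302
  white smooth-coated: (198 − 192)² / 192 = 0.1875
χ² = 0.0833 + 0.1302 + 0.1302 + 0.1875 = 0.5312 ≈ 0.531

0.531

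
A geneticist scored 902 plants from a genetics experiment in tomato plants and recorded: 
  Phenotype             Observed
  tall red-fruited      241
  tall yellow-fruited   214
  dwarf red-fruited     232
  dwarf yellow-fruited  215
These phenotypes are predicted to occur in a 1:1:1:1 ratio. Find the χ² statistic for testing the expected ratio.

2.328

The 1:1:1:1 ratio has 4 parts, so with N = 902 the expected counts are:
  tall red-fruited: 902 × 1/4 = 225.5
  tall yellow-fruited: 902 × 1/4 = 225.5
  dwarf red-fruited: 902 × 1/4 = 225.5
  dwarf yellow-fruited: 902 × 1/4 = 225.5
χ² = Σ (O − E)² / E
  tall red-fruited: (241 − 225.5)² / 225.5 = 1.0654
  tall yellow-fruited: (214 − 225.5)² / 225.5 = 0.5865
  dwarf red-fruited: (232 − 225.5)² / 225.5 = 0.1874
  dwarf yellow-fruited: (215 − 225.5)² / 225.5 = 0.4889
χ² = 1.0654 + 0.5865 + 0.1874 + 0.4889 = 2.3282 ≈ 2.328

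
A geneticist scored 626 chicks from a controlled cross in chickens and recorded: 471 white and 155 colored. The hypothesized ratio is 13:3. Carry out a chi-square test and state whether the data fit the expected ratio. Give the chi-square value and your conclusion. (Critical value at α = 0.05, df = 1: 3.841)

Expected counts for N = 626 under a 13:3 ratio (total parts = 16):
  white: 626 × 13/16 = 508.625
  colored: 626 × 3/16 = 117.375
χ² = Σ (O − E)² / E
  white: (471 − 508.625)² / 508.625 = 2.7833
  colored: (155 − 117.375)² / 117.375 = 12.0608
χ² = 2.7833 + 12.0608 = 14.8441 ≈ 14.844
Degrees of freedom = 2 − 1 = 1; critical value at α = 0.05 is 3.841.
Since 14.844 > 3.841, we reject the null hypothesis — the data do not fit the 13:3 ratio.

14.844; not consistent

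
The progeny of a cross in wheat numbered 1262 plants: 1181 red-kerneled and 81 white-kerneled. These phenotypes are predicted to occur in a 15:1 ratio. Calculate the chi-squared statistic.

0.061

Expected counts for N = 1262 under a 15:1 ratio (total parts = 16):
  red-kerneled: 1262 × 15/16 = 1183.125
  white-kerneled: 1262 × 1/16 = 78.875
χ² = Σ (O − E)² / E
  red-kerneled: (1181 − 1183.125)² / 1183.125 = 0.0038
  white-kerneled: (81 − 78.875)² / 78.875 = 0.0573
χ² = 0.0038 + 0.0573 = 0.0611 ≈ 0.061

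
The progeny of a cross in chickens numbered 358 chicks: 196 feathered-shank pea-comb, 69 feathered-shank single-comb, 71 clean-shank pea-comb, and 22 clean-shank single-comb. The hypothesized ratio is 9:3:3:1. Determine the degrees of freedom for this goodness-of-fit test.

3

A goodness-of-fit test with 4 phenotype classes has df = 4 − 1 = 3.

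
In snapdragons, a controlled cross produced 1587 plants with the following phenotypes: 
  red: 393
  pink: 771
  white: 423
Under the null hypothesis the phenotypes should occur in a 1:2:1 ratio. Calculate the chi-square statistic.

2.410

Under the 1:2:1 hypothesis (Σ ratio = 4, N = 1587):
  red: 1587 × 1/4 = 396.75
  pink: 1587 × 2/4 = 793.5
  white: 1587 × 1/4 = 396.75
χ² = Σ (O − E)² / E
  red: (393 − 396.75)² / 396.75 = 0.0354
  pink: (771 − 793.5)² / 793.5 = 0.6380
  white: (423 − 396.75)² / 396.75 = 1.7368
χ² = 0.0354 + 0.6380 + 1.7368 = 2.4102 ≈ 2.410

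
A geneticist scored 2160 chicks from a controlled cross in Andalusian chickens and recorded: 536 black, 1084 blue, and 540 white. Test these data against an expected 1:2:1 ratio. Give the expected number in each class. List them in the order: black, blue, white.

Expected counts for N = 2160 under a 1:2:1 ratio (total parts = 4):
  black: 2160 × 1/4 = 540
  blue: 2160 × 2/4 = 1080
  white: 2160 × 1/4 = 540

540, 1080, 540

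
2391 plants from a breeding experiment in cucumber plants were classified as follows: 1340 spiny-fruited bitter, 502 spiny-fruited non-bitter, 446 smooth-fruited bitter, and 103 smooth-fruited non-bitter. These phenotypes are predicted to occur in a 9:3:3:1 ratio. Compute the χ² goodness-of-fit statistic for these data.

20.890

Expected counts for N = 2391 under a 9:3:3:1 ratio (total parts = 16):
  spiny-fruited bitter: 2391 × 9/16 = 1344.9375
  spiny-fruited non-bitter: 2391 × 3/16 = 448.3125
  smooth-fruited bitter: 2391 × 3/16 = 448.3125
  smooth-fruited non-bitter: 2391 × 1/16 = 149.4375
χ² = Σ (O − E)² / E
  spiny-fruited bitter: (1340 − 1344.9375)² / 1344.9375 = 0.0181
  spiny-fruited non-bitter: (502 − 448.3125)² / 448.3125 = 6.4293
  smooth-fruited bitter: (446 − 448.3125)² / 448.3125 = 0.0119
  smooth-fruited non-bitter: (103 − 149.4375)² / 149.4375 = 14.4304
χ² = 0.0181 + 6.4293 + 0.0119 + 14.4304 = 20.8897 ≈ 20.890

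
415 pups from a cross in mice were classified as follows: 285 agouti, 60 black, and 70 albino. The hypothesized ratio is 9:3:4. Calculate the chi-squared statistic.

26.446

Total ratio parts = 16. Expected numbers out of 415:
  agouti: 415 × 9/16 = 233.4375
  black: 415 × 3/16 = 77.8125
  albino: 415 × 4/16 = 103.75
χ² = Σ (O − E)² / E
  agouti: (285 − 233.4375)² / 233.4375 = 11.3893
  black: (60 − 77.8125)² / 77.8125 = 4.0776
  albino: (70 − 103.75)² / 103.75 = 10.9789
χ² = 11.3893 + 4.0776 + 10.9789 = 26.4458 ≈ 26.446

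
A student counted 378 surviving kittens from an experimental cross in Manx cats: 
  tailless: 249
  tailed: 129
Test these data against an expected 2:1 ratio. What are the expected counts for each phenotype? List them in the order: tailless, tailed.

Under the 2:1 hypothesis (Σ ratio = 3, N = 378):
  tailless: 378 × 2/3 = 252
  tailed: 378 × 1/3 = 126

252, 126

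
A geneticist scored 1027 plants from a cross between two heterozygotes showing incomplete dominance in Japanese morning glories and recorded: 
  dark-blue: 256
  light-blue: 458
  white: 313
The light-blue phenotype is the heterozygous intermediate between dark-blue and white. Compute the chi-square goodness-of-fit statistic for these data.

With incomplete dominance, a heterozygote × heterozygote cross gives a 1:2:1 phenotypic ratio.
The 1:2:1 ratio has 4 parts, so with N = 1027 the expected counts are:
  dark-blue: 1027 × 1/4 = 256.75
  light-blue: 1027 × 2/4 = 513.5
  white: 1027 × 1/4 = 256.75
χ² = Σ (O − E)² / E
  dark-blue: (256 − 256.75)² / 256.75 = 0.0022
  light-blue: (458 − 513.5)² / 513.5 = 5.9985
  white: (313 − 256.75)² / 256.75 = 12.3235
χ² = 0.0022 + 5.9985 + 12.3235 = 18.3242 ≈ 18.324

18.324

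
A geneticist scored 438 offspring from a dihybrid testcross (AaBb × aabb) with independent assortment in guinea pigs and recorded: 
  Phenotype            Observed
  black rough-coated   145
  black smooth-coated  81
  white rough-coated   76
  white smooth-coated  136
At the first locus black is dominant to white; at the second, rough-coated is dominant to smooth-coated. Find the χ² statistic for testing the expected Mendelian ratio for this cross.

A dihybrid testcross with independent assortment gives a 1:1:1:1 ratio.
Expected counts for N = 438 under a 1:1:1:1 ratio (total parts = 4):
  black rough-coated: 438 × 1/4 = 109.5
  black smooth-coated: 438 × 1/4 = 109.5
  white rough-coated: 438 × 1/4 = 109.5
  white smooth-coated: 438 × 1/4 = 109.5
χ² = Σ (O − E)² / E
  black rough-coated: (145 − 109.5)² / 109.5 = 11.5091
  black smooth-coated: (81 − 109.5)² / 109.5 = 7.4178
  white rough-coated: (76 − 109.5)² / 109.5 = 10.2489
  white smooth-coated: (136 − 109.5)² / 109.5 = 6.4132
χ² = 11.5091 + 7.4178 + 10.2489 + 6.4132 = 35.589

35.589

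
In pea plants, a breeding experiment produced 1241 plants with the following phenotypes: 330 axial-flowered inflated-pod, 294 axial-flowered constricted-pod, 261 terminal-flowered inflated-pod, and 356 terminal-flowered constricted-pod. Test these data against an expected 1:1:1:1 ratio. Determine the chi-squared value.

The 1:1:1:1 ratio has 4 parts, so with N = 1241 the expected counts are:
  axial-flowered inflated-pod: 1241 × 1/4 = 310.25
  axial-flowered constricted-pod: 1241 × 1/4 = 310.25
  terminal-flowered inflated-pod: 1241 × 1/4 = 310.25
  terminal-flowered constricted-pod: 1241 × 1/4 = 310.25
χ² = Σ (O − E)² / E
  axial-flowered inflated-pod: (330 − 310.25)² / 310.25 = 1.2573
  axial-flowered constricted-pod: (294 − 310.25)² / 310.25 = 0.8511
  terminal-flowered inflated-pod: (261 − 310.25)² / 310.25 = 7.8181
  terminal-flowered constricted-pod: (356 − 310.25)² / 310.25 = 6.7464
χ² = 1.2573 + 0.8511 + 7.8181 + 6.7464 = 16.6729 ≈ 16.673

16.673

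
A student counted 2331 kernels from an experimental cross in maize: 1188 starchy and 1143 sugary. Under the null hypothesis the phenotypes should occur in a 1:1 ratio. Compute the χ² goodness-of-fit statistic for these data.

0.869

Expected counts for N = 2331 under a 1:1 ratio (total parts = 2):
  starchy: 2331 × 1/2 = 1165.5
  sugary: 2331 × 1/2 = 1165.5
χ² = Σ (O − E)² / E
  starchy: (1188 − 1165.5)² / 1165.5 = 0.4344
  sugary: (1143 − 1165.5)² / 1165.5 = 0.4344
χ² = 0.4344 + 0.4344 = 0.8688 ≈ 0.869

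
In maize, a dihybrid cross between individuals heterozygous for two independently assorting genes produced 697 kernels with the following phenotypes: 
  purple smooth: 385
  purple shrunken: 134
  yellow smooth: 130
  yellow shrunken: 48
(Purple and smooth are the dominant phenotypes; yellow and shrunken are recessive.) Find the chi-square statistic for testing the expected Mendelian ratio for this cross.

A dihybrid F₂ with independent assortment and complete dominance at both loci gives a 9:3:3:1 phenotypic ratio.
Under the 9:3:3:1 hypothesis (Σ ratio = 16, N = 697):
  purple smooth: 697 × 9/16 = 392.0625
  purple shrunken: 697 × 3/16 = 130.6875
  yellow smooth: 697 × 3/16 = 130.6875
  yellow shrunken: 697 × 1/16 = 43.5625
χ² = Σ (O − E)² / E
  purple smooth: (385 − 392.0625)² / 392.0625 = 0.1272
  purple shrunken: (134 − 130.6875)² / 130.6875 = 0.0840
  yellow smooth: (130 − 130.6875)² / 130.6875 = 0.0036
  yellow shrunken: (48 − 43.5625)² / 43.5625 = 0.4520
χ² = 0.1272 + 0.0840 + 0.0036 + 0.4520 = 0.6668 ≈ 0.667

0.667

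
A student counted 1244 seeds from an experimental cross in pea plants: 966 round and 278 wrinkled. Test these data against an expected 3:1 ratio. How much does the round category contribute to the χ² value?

1.167

Under the 3:1 hypothesis (Σ ratio = 4, N = 1244):
  round: 1244 × 3/4 = 933
  wrinkled: 1244 × 1/4 = 311
Contribution of round: (966 − 933)² / 933 = 1.1672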